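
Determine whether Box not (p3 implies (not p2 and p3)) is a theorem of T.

Tableau for the negation not Box not (p3 implies (not p2 and p3)):
1. not Box not (p3 implies (not p2 and p3)), u
2. p3 implies (not p2 and p3), v
3. not p2 and p3, v
4. not p2, v
5. p3, v
Accessibility: uRu, uRv, vRv
The negation has an open branch (countermodel exists).

Not valid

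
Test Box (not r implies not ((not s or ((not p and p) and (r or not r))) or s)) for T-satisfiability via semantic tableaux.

1. Box (not r implies not ((not s or ((not p and p) and (r or not r))) or s)), w0
2. not r implies not ((not s or ((not p and p) and (r or not r))) or s), w0
3. r, w0
Accessibility: w0Rw0

Satisfiable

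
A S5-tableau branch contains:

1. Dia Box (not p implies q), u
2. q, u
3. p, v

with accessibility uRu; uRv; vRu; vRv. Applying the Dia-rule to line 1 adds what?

a fresh world w with uRw, and Box (not p implies q) at w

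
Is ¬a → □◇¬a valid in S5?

Yes, valid

Tableau for the negation ¬(¬a → □◇¬a):
1. ¬(¬a → □◇¬a), w0
2. ¬a, w0   [¬→-rule on 1]
3. ¬□◇¬a, w0   [¬→-rule on 1]
4. ¬◇¬a, w1   [¬□-rule on 3: fresh world w1, w0Rw1]
5. a, w0   [¬◇-rule on 4 via w1Rw0]
Accessibility: w0Rw0, w0Rw1, w1Rw0, w1Rw1
Branch closes: a and ¬a both at w0.
All branches of the negation close; one closing branch shown above.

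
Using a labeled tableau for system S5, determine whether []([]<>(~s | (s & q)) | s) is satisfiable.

1. []([]<>(~s | (s & q)) | s), 0
2. []<>(~s | (s & q)) | s, 0
3. s, 0
Accessibility: 0R0

Satisfiable (open branch found)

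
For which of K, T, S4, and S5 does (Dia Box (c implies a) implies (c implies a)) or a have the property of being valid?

S5-tableau for the negation not ((Dia Box (c implies a) implies (c implies a)) or a):
1. not ((Dia Box (c implies a) implies (c implies a)) or a), u
2. not (Dia Box (c implies a) implies (c implies a)), u   [neg-or-rule on 1]
3. not a, u   [neg-or-rule on 1]
4. Dia Box (c implies a), u   [neg-implies-rule on 2]
5. not (c implies a), u   [neg-implies-rule on 2]
6. c, u   [neg-implies-rule on 5]
7. Box (c implies a), v   [Dia-rule on 4: fresh world v, uRv]
8. c implies a, u   [Box-rule on 7 via vRu]
9. c implies a, v   [Box-rule on 7 via vRv]
10. a, u   [implies-rule on 8 (branches; this branch)]
Accessibility: uRu, uRv, vRu, vRv
Branch closes: a and not a both at u.
Every branch closes (one shown): valid in S5.
S4-tableau for the negation not ((Dia Box (c implies a) implies (c implies a)) or a):
1. not ((Dia Box (c implies a) implies (c implies a)) or a), u
2. not (Dia Box (c implies a) implies (c implies a)), u   [neg-or-rule on 1]
3. not a, u   [neg-or-rule on 1]
4. Dia Box (c implies a), u   [neg-implies-rule on 2]
5. not (c implies a), u   [neg-implies-rule on 2]
6. c, u   [neg-implies-rule on 5]
7. Box (c implies a), v   [Dia-rule on 4: fresh world v, uRv]
8. c implies a, v   [Box-rule on 7 via vRv]
9. a, v   [implies-rule on 8 (branches; this branch)]
Accessibility: uRu, uRv, vRv
Complete open branch: countermodel on an S4-frame, so not valid in S4, nor in K, T (the same frame is also a K-frame and a T-frame).

S5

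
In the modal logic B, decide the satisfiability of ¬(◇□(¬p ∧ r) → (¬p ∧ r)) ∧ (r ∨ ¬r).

Unsatisfiable

1. ¬(◇□(¬p ∧ r) → (¬p ∧ r)) ∧ (r ∨ ¬r), u
2. ¬(◇□(¬p ∧ r) → (¬p ∧ r)), u
3. r ∨ ¬r, u
4. ◇□(¬p ∧ r), u
5. ¬(¬p ∧ r), u
6. ¬r, u
7. □(¬p ∧ r), v
8. ¬p ∧ r, u
9. ¬p, u
10. r, u
Accessibility: uRu, uRv, vRu, vRv
Branch closes: r and ¬r both at u.
All branches of the tableau close; one closing branch shown above.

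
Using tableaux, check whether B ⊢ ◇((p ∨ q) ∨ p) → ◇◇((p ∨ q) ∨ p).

Yes, valid

Tableau for the negation ¬(◇((p ∨ q) ∨ p) → ◇◇((p ∨ q) ∨ p)):
1. ¬(◇((p ∨ q) ∨ p) → ◇◇((p ∨ q) ∨ p)), u
2. ◇((p ∨ q) ∨ p), u
3. ¬◇◇((p ∨ q) ∨ p), u
4. ¬◇((p ∨ q) ∨ p), u
5. ¬((p ∨ q) ∨ p), u
6. ¬(p ∨ q), u
7. ¬p, u
8. ¬q, u
9. (p ∨ q) ∨ p, v
10. ¬◇((p ∨ q) ∨ p), v
11. ¬((p ∨ q) ∨ p), v
12. ¬(p ∨ q), v
13. ¬p, v
14. ¬q, v
15. p ∨ q, v
16. q, v
Accessibility: uRu, uRv, vRu, vRv
Branch closes: q and ¬q both at v.
All branches of the negation close; one closing branch shown above.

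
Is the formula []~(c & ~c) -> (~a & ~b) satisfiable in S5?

Satisfiable

1. []~(c & ~c) -> (~a & ~b), 0
2. ~a & ~b, 0
3. ~a, 0
4. ~b, 0
Accessibility: 0R0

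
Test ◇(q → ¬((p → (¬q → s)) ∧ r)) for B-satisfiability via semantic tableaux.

Satisfiable

1. ◇(q → ¬((p → (¬q → s)) ∧ r)), u
2. q → ¬((p → (¬q → s)) ∧ r), v
3. ¬((p → (¬q → s)) ∧ r), v
4. ¬r, v
Accessibility: uRu, uRv, vRu, vRv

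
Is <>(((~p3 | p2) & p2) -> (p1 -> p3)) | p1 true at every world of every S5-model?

Yes, valid

Tableau for the negation ~(<>(((~p3 | p2) & p2) -> (p1 -> p3)) | p1):
1. ~(<>(((~p3 | p2) & p2) -> (p1 -> p3)) | p1), w0
2. ~<>(((~p3 | p2) & p2) -> (p1 -> p3)), w0   [~|-rule on 1]
3. ~p1, w0   [~|-rule on 1]
4. ~(((~p3 | p2) & p2) -> (p1 -> p3)), w0   [~<>-rule on 2 via w0Rw0]
5. (~p3 | p2) & p2, w0   [~->-rule on 4]
6. ~(p1 -> p3), w0   [~->-rule on 4]
7. ~p3 | p2, w0   [&-rule on 5]
8. p2, w0   [&-rule on 5]
9. p1, w0   [~->-rule on 6]
10. ~p3, w0   [~->-rule on 6]
Accessibility: w0Rw0
Branch closes: p1 and ~p1 both at w0.
Every branch of the negation's tableau closes; the branch above is one of them.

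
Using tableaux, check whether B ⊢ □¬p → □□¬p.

Tableau for the negation ¬(□¬p → □□¬p):
1. ¬(□¬p → □□¬p), 0
2. □¬p, 0
3. ¬□□¬p, 0
4. ¬p, 0
5. ¬□¬p, 1
6. ¬p, 1
7. p, 2
Accessibility: 0R0, 0R1, 1R0, 1R1, 1R2, 2R1, 2R2
The negation has an open branch (countermodel exists).

No, not valid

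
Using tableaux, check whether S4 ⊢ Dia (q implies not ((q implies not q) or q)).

No, not valid

Tableau for the negation not Dia (q implies not ((q implies not q) or q)):
1. not Dia (q implies not ((q implies not q) or q)), u
2. not (q implies not ((q implies not q) or q)), u
3. q, u
4. (q implies not q) or q, u
Accessibility: uRu
The negation has an open branch (countermodel exists).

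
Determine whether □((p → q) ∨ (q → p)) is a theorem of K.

Tableau for the negation ¬□((p → q) ∨ (q → p)):
1. ¬□((p → q) ∨ (q → p)), u
2. ¬((p → q) ∨ (q → p)), v   [¬□-rule on 1: fresh world v, uRv]
3. ¬(p → q), v   [¬∨-rule on 2]
4. ¬(q → p), v   [¬∨-rule on 2]
5. p, v   [¬→-rule on 3]
6. ¬q, v   [¬→-rule on 3]
7. q, v   [¬→-rule on 4]
8. ¬p, v   [¬→-rule on 4]
Accessibility: uRv
Branch closes: q and ¬q both at v.
Every branch of the negation's tableau closes; the branch above is one of them.

Yes, valid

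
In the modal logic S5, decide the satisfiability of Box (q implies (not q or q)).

Satisfiable

1. Box (q implies (not q or q)), w0
2. q implies (not q or q), w0
3. not q or q, w0
4. q, w0
Accessibility: w0Rw0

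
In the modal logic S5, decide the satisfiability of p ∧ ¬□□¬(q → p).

1. p ∧ ¬□□¬(q → p), 0
2. p, 0
3. ¬□□¬(q → p), 0
4. ¬□¬(q → p), 1
5. q → p, 2
6. p, 2
Accessibility: 0R0, 0R1, 0R2, 1R0, 1R1, 1R2, 2R0, 2R1, 2R2

Yes, satisfiable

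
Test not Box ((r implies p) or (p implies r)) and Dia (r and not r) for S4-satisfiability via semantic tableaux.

Unsatisfiable (every branch closes)

1. not Box ((r implies p) or (p implies r)) and Dia (r and not r), u
2. not Box ((r implies p) or (p implies r)), u
3. Dia (r and not r), u
4. not ((r implies p) or (p implies r)), v
5. not (r implies p), v
6. not (p implies r), v
7. r, v
8. not p, v
9. p, v
10. not r, v
Accessibility: uRu, uRv, vRv
Branch closes: p and not p both at v.
(One branch shown.) All branches close.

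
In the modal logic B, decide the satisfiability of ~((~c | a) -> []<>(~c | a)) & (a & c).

1. ~((~c | a) -> []<>(~c | a)) & (a & c), w0
2. ~((~c | a) -> []<>(~c | a)), w0
3. a & c, w0
4. ~c | a, w0
5. ~[]<>(~c | a), w0
6. a, w0
7. c, w0
8. ~<>(~c | a), w1
9. ~(~c | a), w0
10. ~a, w0
Accessibility: w0Rw0, w0Rw1, w1Rw0, w1Rw1
Branch closes: a and ~a both at w0.
(One branch shown.) All branches close.

Unsatisfiable (every branch closes)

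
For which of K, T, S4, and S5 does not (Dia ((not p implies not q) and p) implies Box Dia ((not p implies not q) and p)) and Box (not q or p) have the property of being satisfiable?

S5-tableau for the formula:
1. not (Dia ((not p implies not q) and p) implies Box Dia ((not p implies not q) and p)) and Box (not q or p), 0
2. not (Dia ((not p implies not q) and p) implies Box Dia ((not p implies not q) and p)), 0   [and-rule on 1]
3. Box (not q or p), 0   [and-rule on 1]
4. Dia ((not p implies not q) and p), 0   [neg-implies-rule on 2]
5. not Box Dia ((not p implies not q) and p), 0   [neg-implies-rule on 2]
6. not q or p, 0   [Box-rule on 3 via 0R0]
7. not q, 0   [or-rule on 6 (branches; this branch)]
8. (not p implies not q) and p, 1   [Dia-rule on 4: fresh world 1, 0R1]
9. not p implies not q, 1   [and-rule on 8]
10. p, 1   [and-rule on 8]
11. not q or p, 1   [Box-rule on 3 via 0R1]
12. not q, 1   [implies-rule on 9 (branches; this branch)]
13. not Dia ((not p implies not q) and p), 2   [neg-Box-rule on 5: fresh world 2, 0R2]
14. not q or p, 2   [Box-rule on 3 via 0R2]
15. not ((not p implies not q) and p), 0   [neg-Dia-rule on 13 via 2R0]
16. not ((not p implies not q) and p), 1   [neg-Dia-rule on 13 via 2R1]
17. not ((not p implies not q) and p), 2   [neg-Dia-rule on 13 via 2R2]
18. p, 2   [or-rule on 14 (branches; this branch)]
19. not p, 0   [neg-and-rule on 15 (branches; this branch)]
20. not (not p implies not q), 1   [neg-and-rule on 16 (branches; this branch)]
21. not p, 1   [neg-implies-rule on 20]
22. q, 1   [neg-implies-rule on 20]
Accessibility: 0R0, 0R1, 0R2, 1R0, 1R1, 1R2, 2R0, 2R1, 2R2
Branch closes: p and not p both at 1.
Every branch closes (one shown): unsatisfiable in S5.
S4-tableau for the formula:
1. not (Dia ((not p implies not q) and p) implies Box Dia ((not p implies not q) and p)) and Box (not q or p), 0
2. not (Dia ((not p implies not q) and p) implies Box Dia ((not p implies not q) and p)), 0   [and-rule on 1]
3. Box (not q or p), 0   [and-rule on 1]
4. Dia ((not p implies not q) and p), 0   [neg-implies-rule on 2]
5. not Box Dia ((not p implies not q) and p), 0   [neg-implies-rule on 2]
6. not q or p, 0   [Box-rule on 3 via 0R0]
7. p, 0   [or-rule on 6 (branches; this branch)]
8. (not p implies not q) and p, 1   [Dia-rule on 4: fresh world 1, 0R1]
9. not p implies not q, 1   [and-rule on 8]
10. p, 1   [and-rule on 8]
11. not q or p, 1   [Box-rule on 3 via 0R1]
12. not q, 1   [implies-rule on 9 (branches; this branch)]
13. not Dia ((not p implies not q) and p), 2   [neg-Box-rule on 5: fresh world 2, 0R2]
14. not q or p, 2   [Box-rule on 3 via 0R2]
15. not ((not p implies not q) and p), 2   [neg-Dia-rule on 13 via 2R2]
16. not q, 2   [or-rule on 14 (branches; this branch)]
17. not p, 2   [neg-and-rule on 15 (branches; this branch)]
Accessibility: 0R0, 0R1, 0R2, 1R1, 2R2
Complete open branch: satisfiable in S4, hence also in K, T (this S4-model is also a K-model and a T-model).

K, T, S4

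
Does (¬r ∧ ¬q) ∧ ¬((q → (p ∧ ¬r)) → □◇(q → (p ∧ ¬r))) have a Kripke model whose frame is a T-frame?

Satisfiable

1. (¬r ∧ ¬q) ∧ ¬((q → (p ∧ ¬r)) → □◇(q → (p ∧ ¬r))), w0
2. ¬r ∧ ¬q, w0
3. ¬((q → (p ∧ ¬r)) → □◇(q → (p ∧ ¬r))), w0
4. ¬r, w0
5. ¬q, w0
6. q → (p ∧ ¬r), w0
7. ¬□◇(q → (p ∧ ¬r)), w0
8. p ∧ ¬r, w0
9. p, w0
10. ¬◇(q → (p ∧ ¬r)), w1
11. ¬(q → (p ∧ ¬r)), w1
12. q, w1
13. ¬(p ∧ ¬r), w1
14. r, w1
Accessibility: w0Rw0, w0Rw1, w1Rw1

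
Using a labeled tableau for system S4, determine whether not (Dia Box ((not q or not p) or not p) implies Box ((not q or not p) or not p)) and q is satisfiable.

Satisfiable

1. not (Dia Box ((not q or not p) or not p) implies Box ((not q or not p) or not p)) and q, 0
2. not (Dia Box ((not q or not p) or not p) implies Box ((not q or not p) or not p)), 0
3. q, 0
4. Dia Box ((not q or not p) or not p), 0
5. not Box ((not q or not p) or not p), 0
6. Box ((not q or not p) or not p), 1
7. (not q or not p) or not p, 1
8. not p, 1
9. not ((not q or not p) or not p), 2
10. not (not q or not p), 2
11. p, 2
12. q, 2
Accessibility: 0R0, 0R1, 0R2, 1R1, 2R2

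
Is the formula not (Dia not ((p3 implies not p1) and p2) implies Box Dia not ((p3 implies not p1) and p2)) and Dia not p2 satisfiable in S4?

Satisfiable

1. not (Dia not ((p3 implies not p1) and p2) implies Box Dia not ((p3 implies not p1) and p2)) and Dia not p2, w0
2. not (Dia not ((p3 implies not p1) and p2) implies Box Dia not ((p3 implies not p1) and p2)), w0
3. Dia not p2, w0
4. Dia not ((p3 implies not p1) and p2), w0
5. not Box Dia not ((p3 implies not p1) and p2), w0
6. not p2, w1
7. not ((p3 implies not p1) and p2), w2
8. not p2, w2
9. not Dia not ((p3 implies not p1) and p2), w3
10. (p3 implies not p1) and p2, w3
11. p3 implies not p1, w3
12. p2, w3
13. not p1, w3
Accessibility: w0Rw0, w0Rw1, w0Rw2, w0Rw3, w1Rw1, w2Rw2, w3Rw3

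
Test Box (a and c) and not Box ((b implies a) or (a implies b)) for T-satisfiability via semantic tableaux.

Unsatisfiable (every branch closes)

1. Box (a and c) and not Box ((b implies a) or (a implies b)), w0
2. Box (a and c), w0
3. not Box ((b implies a) or (a implies b)), w0
4. a and c, w0
5. a, w0
6. c, w0
7. not ((b implies a) or (a implies b)), w1
8. not (b implies a), w1
9. not (a implies b), w1
10. b, w1
11. not a, w1
12. a, w1
13. not b, w1
Accessibility: w0Rw0, w0Rw1, w1Rw1
Branch closes: a and not a both at w1.
All branches of the tableau close; one closing branch shown above.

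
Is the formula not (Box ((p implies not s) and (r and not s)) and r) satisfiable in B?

Satisfiable (open branch found)

1. not (Box ((p implies not s) and (r and not s)) and r), w0
2. not r, w0
Accessibility: w0Rw0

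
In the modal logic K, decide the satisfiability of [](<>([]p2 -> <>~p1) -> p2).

1. [](<>([]p2 -> <>~p1) -> p2), 0

Yes, satisfiable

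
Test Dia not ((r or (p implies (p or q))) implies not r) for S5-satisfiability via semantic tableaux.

Yes, satisfiable

1. Dia not ((r or (p implies (p or q))) implies not r), w0
2. not ((r or (p implies (p or q))) implies not r), w1
3. r or (p implies (p or q)), w1
4. r, w1
5. p implies (p or q), w1
6. p or q, w1
7. q, w1
Accessibility: w0Rw0, w0Rw1, w1Rw0, w1Rw1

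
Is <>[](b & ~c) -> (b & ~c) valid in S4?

Tableau for the negation ~(<>[](b & ~c) -> (b & ~c)):
1. ~(<>[](b & ~c) -> (b & ~c)), w0
2. <>[](b & ~c), w0
3. ~(b & ~c), w0
4. c, w0
5. [](b & ~c), w1
6. b & ~c, w1
7. b, w1
8. ~c, w1
Accessibility: w0Rw0, w0Rw1, w1Rw1
The negation has an open branch (countermodel exists).

Invalid (countermodel exists)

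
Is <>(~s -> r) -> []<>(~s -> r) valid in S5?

Yes, valid

Tableau for the negation ~(<>(~s -> r) -> []<>(~s -> r)):
1. ~(<>(~s -> r) -> []<>(~s -> r)), w0
2. <>(~s -> r), w0
3. ~[]<>(~s -> r), w0
4. ~s -> r, w1
5. r, w1
6. ~<>(~s -> r), w2
7. ~(~s -> r), w0
8. ~s, w0
9. ~r, w0
10. ~(~s -> r), w1
11. ~s, w1
12. ~r, w1
Accessibility: w0Rw0, w0Rw1, w0Rw2, w1Rw0, w1Rw1, w1Rw2, w2Rw0, w2Rw1, w2Rw2
Branch closes: r and ~r both at w1.
Every branch of the negation's tableau closes; the branch above is one of them.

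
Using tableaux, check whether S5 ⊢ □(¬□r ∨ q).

Tableau for the negation ¬□(¬□r ∨ q):
1. ¬□(¬□r ∨ q), 0
2. ¬(¬□r ∨ q), 1
3. □r, 1
4. ¬q, 1
5. r, 0
6. r, 1
Accessibility: 0R0, 0R1, 1R0, 1R1
The negation has an open branch (countermodel exists).

Not valid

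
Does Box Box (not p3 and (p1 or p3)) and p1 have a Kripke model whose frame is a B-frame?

1. Box Box (not p3 and (p1 or p3)) and p1, u
2. Box Box (not p3 and (p1 or p3)), u   [and-rule on 1]
3. p1, u   [and-rule on 1]
4. Box (not p3 and (p1 or p3)), u   [Box-rule on 2 via uRu]
5. not p3 and (p1 or p3), u   [Box-rule on 4 via uRu]
6. not p3, u   [and-rule on 5]
7. p1 or p3, u   [and-rule on 5]
Accessibility: uRu

Satisfiable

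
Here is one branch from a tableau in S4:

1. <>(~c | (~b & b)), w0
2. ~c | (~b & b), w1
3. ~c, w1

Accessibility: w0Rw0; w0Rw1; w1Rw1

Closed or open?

Open

There is no literal clash: for every atom and world, at most one sign appears.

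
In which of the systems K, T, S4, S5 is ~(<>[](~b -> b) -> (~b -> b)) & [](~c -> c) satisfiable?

S5-tableau for the formula:
1. ~(<>[](~b -> b) -> (~b -> b)) & [](~c -> c), w0
2. ~(<>[](~b -> b) -> (~b -> b)), w0
3. [](~c -> c), w0
4. <>[](~b -> b), w0
5. ~(~b -> b), w0
6. ~b, w0
7. ~c -> c, w0
8. c, w0
9. [](~b -> b), w1
10. ~c -> c, w1
11. ~b -> b, w0
12. ~b -> b, w1
13. c, w1
14. b, w0
Accessibility: w0Rw0, w0Rw1, w1Rw0, w1Rw1
Branch closes: b and ~b both at w0.
Every branch closes (one shown): unsatisfiable in S5.
S4-tableau for the formula:
1. ~(<>[](~b -> b) -> (~b -> b)) & [](~c -> c), w0
2. ~(<>[](~b -> b) -> (~b -> b)), w0
3. [](~c -> c), w0
4. <>[](~b -> b), w0
5. ~(~b -> b), w0
6. ~b, w0
7. ~c -> c, w0
8. c, w0
9. [](~b -> b), w1
10. ~c -> c, w1
11. ~b -> b, w1
12. c, w1
13. b, w1
Accessibility: w0Rw0, w0Rw1, w1Rw1
Complete open branch: satisfiable in S4, hence also in K, T (this S4-model is also a K-model and a T-model).

K, T, S4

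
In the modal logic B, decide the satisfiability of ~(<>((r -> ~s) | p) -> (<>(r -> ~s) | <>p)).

No, unsatisfiable

1. ~(<>((r -> ~s) | p) -> (<>(r -> ~s) | <>p)), 0
2. <>((r -> ~s) | p), 0
3. ~(<>(r -> ~s) | <>p), 0
4. ~<>(r -> ~s), 0
5. ~<>p, 0
6. ~(r -> ~s), 0
7. r, 0
8. s, 0
9. ~p, 0
10. (r -> ~s) | p, 1
11. ~(r -> ~s), 1
12. r, 1
13. s, 1
14. ~p, 1
15. r -> ~s, 1
16. ~s, 1
Accessibility: 0R0, 0R1, 1R0, 1R1
Branch closes: s and ~s both at 1.
All branches of the tableau close; one closing branch shown above.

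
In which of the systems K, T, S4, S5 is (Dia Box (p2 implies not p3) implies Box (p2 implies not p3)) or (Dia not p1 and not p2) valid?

S5

S5-tableau for the negation not ((Dia Box (p2 implies not p3) implies Box (p2 implies not p3)) or (Dia not p1 and not p2)):
1. not ((Dia Box (p2 implies not p3) implies Box (p2 implies not p3)) or (Dia not p1 and not p2)), u
2. not (Dia Box (p2 implies not p3) implies Box (p2 implies not p3)), u
3. not (Dia not p1 and not p2), u
4. Dia Box (p2 implies not p3), u
5. not Box (p2 implies not p3), u
6. not Dia not p1, u
7. p1, u
8. Box (p2 implies not p3), v
9. p1, v
10. p2 implies not p3, u
11. p2 implies not p3, v
12. not p3, u
13. not p3, v
14. not (p2 implies not p3), w
15. p2, w
16. p3, w
17. p1, w
18. p2 implies not p3, w
19. not p3, w
Accessibility: uRu, uRv, uRw, vRu, vRv, vRw, wRu, wRv, wRw
Branch closes: p3 and not p3 both at w.
Every branch closes (one shown): valid in S5.
S4-tableau for the negation not ((Dia Box (p2 implies not p3) implies Box (p2 implies not p3)) or (Dia not p1 and not p2)):
1. not ((Dia Box (p2 implies not p3) implies Box (p2 implies not p3)) or (Dia not p1 and not p2)), u
2. not (Dia Box (p2 implies not p3) implies Box (p2 implies not p3)), u
3. not (Dia not p1 and not p2), u
4. Dia Box (p2 implies not p3), u
5. not Box (p2 implies not p3), u
6. p2, u
7. Box (p2 implies not p3), v
8. p2 implies not p3, v
9. not p3, v
10. not (p2 implies not p3), w
11. p2, w
12. p3, w
Accessibility: uRu, uRv, uRw, vRv, wRw
Complete open branch: countermodel on an S4-frame, so not valid in S4, nor in K, T (the same frame is also a K-frame and a T-frame).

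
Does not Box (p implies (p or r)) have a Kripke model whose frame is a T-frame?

1. not Box (p implies (p or r)), u
2. not (p implies (p or r)), v
3. p, v
4. not (p or r), v
5. not p, v
6. not r, v
Accessibility: uRu, uRv, vRv
Branch closes: p and not p both at v.
All branches of the tableau close; one closing branch shown above.

Unsatisfiable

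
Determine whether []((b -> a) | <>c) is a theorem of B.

Not valid

Tableau for the negation ~[]((b -> a) | <>c):
1. ~[]((b -> a) | <>c), w0
2. ~((b -> a) | <>c), w1   [~[]-rule on 1: fresh world w1, w0Rw1]
3. ~(b -> a), w1   [~|-rule on 2]
4. ~<>c, w1   [~|-rule on 2]
5. b, w1   [~->-rule on 3]
6. ~a, w1   [~->-rule on 3]
7. ~c, w0   [~<>-rule on 4 via w1Rw0]
8. ~c, w1   [~<>-rule on 4 via w1Rw1]
Accessibility: w0Rw0, w0Rw1, w1Rw0, w1Rw1
The negation has an open branch (countermodel exists).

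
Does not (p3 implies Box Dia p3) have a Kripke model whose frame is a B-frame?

Unsatisfiable (every branch closes)

1. not (p3 implies Box Dia p3), w0
2. p3, w0   [neg-implies-rule on 1]
3. not Box Dia p3, w0   [neg-implies-rule on 1]
4. not Dia p3, w1   [neg-Box-rule on 3: fresh world w1, w0Rw1]
5. not p3, w0   [neg-Dia-rule on 4 via w1Rw0]
Accessibility: w0Rw0, w0Rw1, w1Rw0, w1Rw1
Branch closes: p3 and not p3 both at w0.
Every branch closes; the branch above is one of them.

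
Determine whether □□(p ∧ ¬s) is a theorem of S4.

Tableau for the negation ¬□□(p ∧ ¬s):
1. ¬□□(p ∧ ¬s), u
2. ¬□(p ∧ ¬s), v
3. ¬(p ∧ ¬s), w
4. s, w
Accessibility: uRu, uRv, uRw, vRv, vRw, wRw
The negation has an open branch (countermodel exists).

No, not valid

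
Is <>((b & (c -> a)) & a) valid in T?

Tableau for the negation ~<>((b & (c -> a)) & a):
1. ~<>((b & (c -> a)) & a), w0
2. ~((b & (c -> a)) & a), w0
3. ~a, w0
Accessibility: w0Rw0
The negation has an open branch (countermodel exists).

Invalid (countermodel exists)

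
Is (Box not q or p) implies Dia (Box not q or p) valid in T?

Valid

Tableau for the negation not ((Box not q or p) implies Dia (Box not q or p)):
1. not ((Box not q or p) implies Dia (Box not q or p)), u
2. Box not q or p, u
3. not Dia (Box not q or p), u
4. not (Box not q or p), u
5. not Box not q, u
6. not p, u
7. Box not q, u
8. not q, u
9. q, v
10. not (Box not q or p), v
11. not Box not q, v
12. not p, v
13. not q, v
Accessibility: uRu, uRv, vRv
Branch closes: q and not q both at v.
Every branch of the negation's tableau closes; the branch above is one of them.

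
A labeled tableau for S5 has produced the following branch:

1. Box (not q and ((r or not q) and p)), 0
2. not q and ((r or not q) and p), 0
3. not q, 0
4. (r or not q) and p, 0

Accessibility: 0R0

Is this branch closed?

No world carries both an atom and its negation.

Not closed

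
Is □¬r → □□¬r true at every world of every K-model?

Tableau for the negation ¬(□¬r → □□¬r):
1. ¬(□¬r → □□¬r), u
2. □¬r, u   [¬→-rule on 1]
3. ¬□□¬r, u   [¬→-rule on 1]
4. ¬□¬r, v   [¬□-rule on 3: fresh world v, uRv]
5. ¬r, v   [□-rule on 2 via uRv]
6. r, w   [¬□-rule on 4: fresh world w, vRw]
Accessibility: uRv, vRw
The negation has an open branch (countermodel exists).

Invalid (countermodel exists)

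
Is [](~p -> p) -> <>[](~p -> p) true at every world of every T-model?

Valid

Tableau for the negation ~([](~p -> p) -> <>[](~p -> p)):
1. ~([](~p -> p) -> <>[](~p -> p)), u
2. [](~p -> p), u
3. ~<>[](~p -> p), u
4. ~p -> p, u
5. ~[](~p -> p), u
6. p, u
7. ~(~p -> p), v
8. ~p, v
9. ~p -> p, v
10. ~[](~p -> p), v
11. p, v
Accessibility: uRu, uRv, vRv
Branch closes: p and ~p both at v.
Every branch of the negation's tableau closes; the branch above is one of them.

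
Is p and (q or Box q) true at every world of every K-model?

Invalid (countermodel exists)

Tableau for the negation not (p and (q or Box q)):
1. not (p and (q or Box q)), u
2. not (q or Box q), u   [neg-and-rule on 1 (branches; this branch)]
3. not q, u   [neg-or-rule on 2]
4. not Box q, u   [neg-or-rule on 2]
5. not q, v   [neg-Box-rule on 4: fresh world v, uRv]
Accessibility: uRv
The negation has an open branch (countermodel exists).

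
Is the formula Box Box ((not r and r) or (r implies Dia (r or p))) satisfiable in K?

Satisfiable

1. Box Box ((not r and r) or (r implies Dia (r or p))), w0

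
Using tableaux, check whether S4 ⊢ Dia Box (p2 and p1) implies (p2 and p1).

Tableau for the negation not (Dia Box (p2 and p1) implies (p2 and p1)):
1. not (Dia Box (p2 and p1) implies (p2 and p1)), w0
2. Dia Box (p2 and p1), w0
3. not (p2 and p1), w0
4. not p1, w0
5. Box (p2 and p1), w1
6. p2 and p1, w1
7. p2, w1
8. p1, w1
Accessibility: w0Rw0, w0Rw1, w1Rw1
The negation has an open branch (countermodel exists).

No, not valid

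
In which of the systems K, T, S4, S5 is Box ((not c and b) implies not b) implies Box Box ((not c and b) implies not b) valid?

S4, S5

S4-tableau for the negation not (Box ((not c and b) implies not b) implies Box Box ((not c and b) implies not b)):
1. not (Box ((not c and b) implies not b) implies Box Box ((not c and b) implies not b)), u
2. Box ((not c and b) implies not b), u
3. not Box Box ((not c and b) implies not b), u
4. (not c and b) implies not b, u
5. not (not c and b), u
6. not b, u
7. not Box ((not c and b) implies not b), v
8. (not c and b) implies not b, v
9. not (not c and b), v
10. not b, v
11. not ((not c and b) implies not b), w
12. not c and b, w
13. b, w
14. not c, w
15. (not c and b) implies not b, w
16. not (not c and b), w
17. not b, w
Accessibility: uRu, uRv, uRw, vRv, vRw, wRw
Branch closes: b and not b both at w.
Every branch closes (one shown): valid in S4, hence also in S5 (every theorem of S4 is a theorem of S5).
T-tableau for the negation not (Box ((not c and b) implies not b) implies Box Box ((not c and b) implies not b)):
1. not (Box ((not c and b) implies not b) implies Box Box ((not c and b) implies not b)), u
2. Box ((not c and b) implies not b), u
3. not Box Box ((not c and b) implies not b), u
4. (not c and b) implies not b, u
5. not b, u
6. not Box ((not c and b) implies not b), v
7. (not c and b) implies not b, v
8. not b, v
9. not ((not c and b) implies not b), w
10. not c and b, w
11. b, w
12. not c, w
Accessibility: uRu, uRv, vRv, vRw, wRw
Complete open branch: countermodel on a T-frame, so not valid in T, nor in K (the same frame is also a K-frame).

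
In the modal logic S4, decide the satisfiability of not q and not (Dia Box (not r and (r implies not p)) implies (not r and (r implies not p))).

1. not q and not (Dia Box (not r and (r implies not p)) implies (not r and (r implies not p))), w0
2. not q, w0   [and-rule on 1]
3. not (Dia Box (not r and (r implies not p)) implies (not r and (r implies not p))), w0   [and-rule on 1]
4. Dia Box (not r and (r implies not p)), w0   [neg-implies-rule on 3]
5. not (not r and (r implies not p)), w0   [neg-implies-rule on 3]
6. not (r implies not p), w0   [neg-and-rule on 5 (branches; this branch)]
7. r, w0   [neg-implies-rule on 6]
8. p, w0   [neg-implies-rule on 6]
9. Box (not r and (r implies not p)), w1   [Dia-rule on 4: fresh world w1, w0Rw1]
10. not r and (r implies not p), w1   [Box-rule on 9 via w1Rw1]
11. not r, w1   [and-rule on 10]
12. r implies not p, w1   [and-rule on 10]
13. not p, w1   [implies-rule on 12 (branches; this branch)]
Accessibility: w0Rw0, w0Rw1, w1Rw1

Satisfiable (open branch found)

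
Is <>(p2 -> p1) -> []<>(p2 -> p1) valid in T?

No, not valid

Tableau for the negation ~(<>(p2 -> p1) -> []<>(p2 -> p1)):
1. ~(<>(p2 -> p1) -> []<>(p2 -> p1)), 0
2. <>(p2 -> p1), 0
3. ~[]<>(p2 -> p1), 0
4. p2 -> p1, 1
5. p1, 1
6. ~<>(p2 -> p1), 2
7. ~(p2 -> p1), 2
8. p2, 2
9. ~p1, 2
Accessibility: 0R0, 0R1, 0R2, 1R1, 2R2
The negation has an open branch (countermodel exists).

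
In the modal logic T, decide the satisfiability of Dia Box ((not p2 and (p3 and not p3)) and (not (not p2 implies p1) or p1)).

1. Dia Box ((not p2 and (p3 and not p3)) and (not (not p2 implies p1) or p1)), u
2. Box ((not p2 and (p3 and not p3)) and (not (not p2 implies p1) or p1)), v
3. (not p2 and (p3 and not p3)) and (not (not p2 implies p1) or p1), v
4. not p2 and (p3 and not p3), v
5. not (not p2 implies p1) or p1, v
6. not p2, v
7. p3 and not p3, v
8. p3, v
9. not p3, v
Accessibility: uRu, uRv, vRv
Branch closes: p3 and not p3 both at v.
All branches of the tableau close; one closing branch shown above.

No, unsatisfiable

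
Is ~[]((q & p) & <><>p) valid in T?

Tableau for the negation []((q & p) & <><>p):
1. []((q & p) & <><>p), u
2. (q & p) & <><>p, u
3. q & p, u
4. <><>p, u
5. q, u
6. p, u
7. <>p, v
8. (q & p) & <><>p, v
9. q & p, v
10. <><>p, v
11. q, v
12. p, v
13. p, w
14. <>p, x
15. p, y
Accessibility: uRu, uRv, vRv, vRw, vRx, wRw, xRx, xRy, yRy
The negation has an open branch (countermodel exists).

No, not valid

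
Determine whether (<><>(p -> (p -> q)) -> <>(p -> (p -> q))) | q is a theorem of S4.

Tableau for the negation ~((<><>(p -> (p -> q)) -> <>(p -> (p -> q))) | q):
1. ~((<><>(p -> (p -> q)) -> <>(p -> (p -> q))) | q), w0
2. ~(<><>(p -> (p -> q)) -> <>(p -> (p -> q))), w0
3. ~q, w0
4. <><>(p -> (p -> q)), w0
5. ~<>(p -> (p -> q)), w0
6. ~(p -> (p -> q)), w0
7. p, w0
8. ~(p -> q), w0
9. <>(p -> (p -> q)), w1
10. ~(p -> (p -> q)), w1
11. p, w1
12. ~(p -> q), w1
13. ~q, w1
14. p -> (p -> q), w2
15. ~(p -> (p -> q)), w2
16. p, w2
17. ~(p -> q), w2
18. ~q, w2
19. p -> q, w2
20. q, w2
Accessibility: w0Rw0, w0Rw1, w0Rw2, w1Rw1, w1Rw2, w2Rw2
Branch closes: q and ~q both at w2.
All branches of the negation close; one closing branch shown above.

Valid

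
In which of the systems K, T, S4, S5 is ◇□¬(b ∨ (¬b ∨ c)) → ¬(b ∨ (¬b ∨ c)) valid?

T, S4, S5

K-tableau for the negation ¬(◇□¬(b ∨ (¬b ∨ c)) → ¬(b ∨ (¬b ∨ c))):
1. ¬(◇□¬(b ∨ (¬b ∨ c)) → ¬(b ∨ (¬b ∨ c))), w0
2. ◇□¬(b ∨ (¬b ∨ c)), w0
3. b ∨ (¬b ∨ c), w0
4. ¬b ∨ c, w0
5. c, w0
6. □¬(b ∨ (¬b ∨ c)), w1
Accessibility: w0Rw1
Complete open branch: countermodel on a K-frame, so not valid in K.
T-tableau for the negation ¬(◇□¬(b ∨ (¬b ∨ c)) → ¬(b ∨ (¬b ∨ c))):
1. ¬(◇□¬(b ∨ (¬b ∨ c)) → ¬(b ∨ (¬b ∨ c))), w0
2. ◇□¬(b ∨ (¬b ∨ c)), w0
3. b ∨ (¬b ∨ c), w0
4. ¬b ∨ c, w0
5. c, w0
6. □¬(b ∨ (¬b ∨ c)), w1
7. ¬(b ∨ (¬b ∨ c)), w1
8. ¬b, w1
9. ¬(¬b ∨ c), w1
10. b, w1
11. ¬c, w1
Accessibility: w0Rw0, w0Rw1, w1Rw1
Branch closes: b and ¬b both at w1.
Every branch closes (one shown): valid in T, hence also in S4, S5 (every theorem of T is a theorem of S4 and S5).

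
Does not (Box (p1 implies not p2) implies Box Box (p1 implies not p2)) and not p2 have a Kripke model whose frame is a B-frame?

Satisfiable

1. not (Box (p1 implies not p2) implies Box Box (p1 implies not p2)) and not p2, w0
2. not (Box (p1 implies not p2) implies Box Box (p1 implies not p2)), w0
3. not p2, w0
4. Box (p1 implies not p2), w0
5. not Box Box (p1 implies not p2), w0
6. p1 implies not p2, w0
7. not Box (p1 implies not p2), w1
8. p1 implies not p2, w1
9. not p2, w1
10. not (p1 implies not p2), w2
11. p1, w2
12. p2, w2
Accessibility: w0Rw0, w0Rw1, w1Rw0, w1Rw1, w1Rw2, w2Rw1, w2Rw2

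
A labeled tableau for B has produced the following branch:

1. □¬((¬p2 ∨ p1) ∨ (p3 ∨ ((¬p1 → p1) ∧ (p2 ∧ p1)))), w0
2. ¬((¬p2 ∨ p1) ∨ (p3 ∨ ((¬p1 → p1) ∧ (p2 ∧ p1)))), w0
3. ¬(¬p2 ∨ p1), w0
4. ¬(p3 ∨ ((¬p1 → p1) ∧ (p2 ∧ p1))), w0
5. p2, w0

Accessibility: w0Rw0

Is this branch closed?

No, open

No world carries both an atom and its negation.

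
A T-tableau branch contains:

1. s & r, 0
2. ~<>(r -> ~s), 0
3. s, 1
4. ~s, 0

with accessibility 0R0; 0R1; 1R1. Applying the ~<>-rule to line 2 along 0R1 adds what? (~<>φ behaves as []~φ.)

~(r -> ~s), 1

~<>φ behaves as []~φ: propagate the negated body to each accessible world.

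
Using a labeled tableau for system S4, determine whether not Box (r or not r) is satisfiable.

Unsatisfiable

1. not Box (r or not r), w0
2. not (r or not r), w1   [neg-Box-rule on 1: fresh world w1, w0Rw1]
3. not r, w1   [neg-or-rule on 2]
4. r, w1   [neg-or-rule on 2]
Accessibility: w0Rw0, w0Rw1, w1Rw1
Branch closes: r and not r both at w1.
Every branch closes; the branch above is one of them.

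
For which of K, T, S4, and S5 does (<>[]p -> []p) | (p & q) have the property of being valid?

S5-tableau for the negation ~((<>[]p -> []p) | (p & q)):
1. ~((<>[]p -> []p) | (p & q)), 0
2. ~(<>[]p -> []p), 0
3. ~(p & q), 0
4. <>[]p, 0
5. ~[]p, 0
6. ~q, 0
7. []p, 1
8. p, 0
9. p, 1
10. ~p, 2
11. p, 2
Accessibility: 0R0, 0R1, 0R2, 1R0, 1R1, 1R2, 2R0, 2R1, 2R2
Branch closes: p and ~p both at 2.
Every branch closes (one shown): valid in S5.
S4-tableau for the negation ~((<>[]p -> []p) | (p & q)):
1. ~((<>[]p -> []p) | (p & q)), 0
2. ~(<>[]p -> []p), 0
3. ~(p & q), 0
4. <>[]p, 0
5. ~[]p, 0
6. ~q, 0
7. []p, 1
8. p, 1
9. ~p, 2
Accessibility: 0R0, 0R1, 0R2, 1R1, 2R2
Complete open branch: countermodel on an S4-frame, so not valid in S4, nor in K, T (the same frame is also a K-frame and a T-frame).

S5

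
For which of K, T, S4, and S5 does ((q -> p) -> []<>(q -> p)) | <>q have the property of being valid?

T, S4, S5

K-tableau for the negation ~(((q -> p) -> []<>(q -> p)) | <>q):
1. ~(((q -> p) -> []<>(q -> p)) | <>q), u
2. ~((q -> p) -> []<>(q -> p)), u   [~|-rule on 1]
3. ~<>q, u   [~|-rule on 1]
4. q -> p, u   [~->-rule on 2]
5. ~[]<>(q -> p), u   [~->-rule on 2]
6. p, u   [->-rule on 4 (branches; this branch)]
7. ~<>(q -> p), v   [~[]-rule on 5: fresh world v, uRv]
8. ~q, v   [~<>-rule on 3 via uRv]
Accessibility: uRv
Complete open branch: countermodel on a K-frame, so not valid in K.
T-tableau for the negation ~(((q -> p) -> []<>(q -> p)) | <>q):
1. ~(((q -> p) -> []<>(q -> p)) | <>q), u
2. ~((q -> p) -> []<>(q -> p)), u   [~|-rule on 1]
3. ~<>q, u   [~|-rule on 1]
4. q -> p, u   [~->-rule on 2]
5. ~[]<>(q -> p), u   [~->-rule on 2]
6. ~q, u   [~<>-rule on 3 via uRu]
7. p, u   [->-rule on 4 (branches; this branch)]
8. ~<>(q -> p), v   [~[]-rule on 5: fresh world v, uRv]
9. ~q, v   [~<>-rule on 3 via uRv]
10. ~(q -> p), v   [~<>-rule on 8 via vRv]
11. q, v   [~->-rule on 10]
12. ~p, v   [~->-rule on 10]
Accessibility: uRu, uRv, vRv
Branch closes: q and ~q both at v.
Every branch closes (one shown): valid in T, hence also in S4, S5 (every theorem of T is a theorem of S4 and S5).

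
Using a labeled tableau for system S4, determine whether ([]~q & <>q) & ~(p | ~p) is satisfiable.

1. ([]~q & <>q) & ~(p | ~p), w0
2. []~q & <>q, w0
3. ~(p | ~p), w0
4. []~q, w0
5. <>q, w0
6. ~p, w0
7. p, w0
Accessibility: w0Rw0
Branch closes: p and ~p both at w0.
Every branch closes; the branch above is one of them.

Unsatisfiable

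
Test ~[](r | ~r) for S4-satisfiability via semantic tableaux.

1. ~[](r | ~r), w0
2. ~(r | ~r), w1   [~[]-rule on 1: fresh world w1, w0Rw1]
3. ~r, w1   [~|-rule on 2]
4. r, w1   [~|-rule on 2]
Accessibility: w0Rw0, w0Rw1, w1Rw1
Branch closes: r and ~r both at w1.
All branches of the tableau close; one closing branch shown above.

Unsatisfiable (every branch closes)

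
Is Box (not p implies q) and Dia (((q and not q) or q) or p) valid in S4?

Tableau for the negation not (Box (not p implies q) and Dia (((q and not q) or q) or p)):
1. not (Box (not p implies q) and Dia (((q and not q) or q) or p)), u
2. not Dia (((q and not q) or q) or p), u
3. not (((q and not q) or q) or p), u
4. not ((q and not q) or q), u
5. not p, u
6. not (q and not q), u
7. not q, u
Accessibility: uRu
The negation has an open branch (countermodel exists).

Not valid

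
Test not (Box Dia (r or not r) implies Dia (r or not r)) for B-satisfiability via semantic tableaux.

1. not (Box Dia (r or not r) implies Dia (r or not r)), w0
2. Box Dia (r or not r), w0   [neg-implies-rule on 1]
3. not Dia (r or not r), w0   [neg-implies-rule on 1]
4. Dia (r or not r), w0   [Box-rule on 2 via w0Rw0]
5. not (r or not r), w0   [neg-Dia-rule on 3 via w0Rw0]
6. not r, w0   [neg-or-rule on 5]
7. r, w0   [neg-or-rule on 5]
Accessibility: w0Rw0
Branch closes: r and not r both at w0.
All branches of the tableau close; one closing branch shown above.

Unsatisfiable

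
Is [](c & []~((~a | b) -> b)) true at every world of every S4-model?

Tableau for the negation ~[](c & []~((~a | b) -> b)):
1. ~[](c & []~((~a | b) -> b)), 0
2. ~(c & []~((~a | b) -> b)), 1
3. ~[]~((~a | b) -> b), 1
4. (~a | b) -> b, 2
5. b, 2
Accessibility: 0R0, 0R1, 0R2, 1R1, 1R2, 2R2
The negation has an open branch (countermodel exists).

No, not valid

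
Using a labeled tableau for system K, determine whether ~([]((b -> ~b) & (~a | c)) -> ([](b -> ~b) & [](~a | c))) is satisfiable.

Unsatisfiable

1. ~([]((b -> ~b) & (~a | c)) -> ([](b -> ~b) & [](~a | c))), 0
2. []((b -> ~b) & (~a | c)), 0   [~->-rule on 1]
3. ~([](b -> ~b) & [](~a | c)), 0   [~->-rule on 1]
4. ~[](~a | c), 0   [~&-rule on 3 (branches; this branch)]
5. ~(~a | c), 1   [~[]-rule on 4: fresh world 1, 0R1]
6. a, 1   [~|-rule on 5]
7. ~c, 1   [~|-rule on 5]
8. (b -> ~b) & (~a | c), 1   [[]-rule on 2 via 0R1]
9. b -> ~b, 1   [&-rule on 8]
10. ~a | c, 1   [&-rule on 8]
11. ~b, 1   [->-rule on 9 (branches; this branch)]
12. c, 1   [|-rule on 10 (branches; this branch)]
Accessibility: 0R1
Branch closes: c and ~c both at 1.
Every branch closes; the branch above is one of them.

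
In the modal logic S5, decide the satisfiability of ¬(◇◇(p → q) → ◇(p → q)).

1. ¬(◇◇(p → q) → ◇(p → q)), u
2. ◇◇(p → q), u
3. ¬◇(p → q), u
4. ¬(p → q), u
5. p, u
6. ¬q, u
7. ◇(p → q), v
8. ¬(p → q), v
9. p, v
10. ¬q, v
11. p → q, w
12. ¬(p → q), w
13. p, w
14. ¬q, w
15. q, w
Accessibility: uRu, uRv, uRw, vRu, vRv, vRw, wRu, wRv, wRw
Branch closes: q and ¬q both at w.
(One branch shown.) All branches close.

No, unsatisfiable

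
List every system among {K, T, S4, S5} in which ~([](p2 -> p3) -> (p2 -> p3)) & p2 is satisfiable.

K

T-tableau for the formula:
1. ~([](p2 -> p3) -> (p2 -> p3)) & p2, w0
2. ~([](p2 -> p3) -> (p2 -> p3)), w0
3. p2, w0
4. [](p2 -> p3), w0
5. ~(p2 -> p3), w0
6. ~p3, w0
7. p2 -> p3, w0
8. p3, w0
Accessibility: w0Rw0
Branch closes: p3 and ~p3 both at w0.
Every branch closes (one shown): unsatisfiable in T, hence also in S4, S5 (every S4/S5-frame is a T-frame).
K-tableau for the formula:
1. ~([](p2 -> p3) -> (p2 -> p3)) & p2, w0
2. ~([](p2 -> p3) -> (p2 -> p3)), w0
3. p2, w0
4. [](p2 -> p3), w0
5. ~(p2 -> p3), w0
6. ~p3, w0
Complete open branch: satisfiable in K.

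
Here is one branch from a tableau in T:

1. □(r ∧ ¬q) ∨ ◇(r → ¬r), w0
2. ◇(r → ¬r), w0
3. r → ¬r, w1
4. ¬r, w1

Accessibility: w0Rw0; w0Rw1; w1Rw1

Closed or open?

No, open

No atom appears with both signs at the same world.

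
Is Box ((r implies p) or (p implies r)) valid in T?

Valid in T

Tableau for the negation not Box ((r implies p) or (p implies r)):
1. not Box ((r implies p) or (p implies r)), w0
2. not ((r implies p) or (p implies r)), w1
3. not (r implies p), w1
4. not (p implies r), w1
5. r, w1
6. not p, w1
7. p, w1
8. not r, w1
Accessibility: w0Rw0, w0Rw1, w1Rw1
Branch closes: p and not p both at w1.
All branches of the negation close; one closing branch shown above.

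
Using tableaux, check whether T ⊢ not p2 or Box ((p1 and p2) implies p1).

Valid

Tableau for the negation not (not p2 or Box ((p1 and p2) implies p1)):
1. not (not p2 or Box ((p1 and p2) implies p1)), u
2. p2, u
3. not Box ((p1 and p2) implies p1), u
4. not ((p1 and p2) implies p1), v
5. p1 and p2, v
6. not p1, v
7. p1, v
8. p2, v
Accessibility: uRu, uRv, vRv
Branch closes: p1 and not p1 both at v.
Every branch of the negation's tableau closes; the branch above is one of them.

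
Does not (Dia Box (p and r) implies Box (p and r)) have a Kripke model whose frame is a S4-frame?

Satisfiable (open branch found)

1. not (Dia Box (p and r) implies Box (p and r)), 0
2. Dia Box (p and r), 0   [neg-implies-rule on 1]
3. not Box (p and r), 0   [neg-implies-rule on 1]
4. Box (p and r), 1   [Dia-rule on 2: fresh world 1, 0R1]
5. p and r, 1   [Box-rule on 4 via 1R1]
6. p, 1   [and-rule on 5]
7. r, 1   [and-rule on 5]
8. not (p and r), 2   [neg-Box-rule on 3: fresh world 2, 0R2]
9. not r, 2   [neg-and-rule on 8 (branches; this branch)]
Accessibility: 0R0, 0R1, 0R2, 1R1, 2R2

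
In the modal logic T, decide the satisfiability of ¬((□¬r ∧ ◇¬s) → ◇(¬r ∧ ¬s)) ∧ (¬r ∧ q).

1. ¬((□¬r ∧ ◇¬s) → ◇(¬r ∧ ¬s)) ∧ (¬r ∧ q), w0
2. ¬((□¬r ∧ ◇¬s) → ◇(¬r ∧ ¬s)), w0   [∧-rule on 1]
3. ¬r ∧ q, w0   [∧-rule on 1]
4. □¬r ∧ ◇¬s, w0   [¬→-rule on 2]
5. ¬◇(¬r ∧ ¬s), w0   [¬→-rule on 2]
6. ¬r, w0   [∧-rule on 3]
7. q, w0   [∧-rule on 3]
8. □¬r, w0   [∧-rule on 4]
9. ◇¬s, w0   [∧-rule on 4]
10. ¬(¬r ∧ ¬s), w0   [¬◇-rule on 5 via w0Rw0]
11. s, w0   [¬∧-rule on 10 (branches; this branch)]
12. ¬s, w1   [◇-rule on 9: fresh world w1, w0Rw1]
13. ¬(¬r ∧ ¬s), w1   [¬◇-rule on 5 via w0Rw1]
14. ¬r, w1   [□-rule on 8 via w0Rw1]
15. s, w1   [¬∧-rule on 13 (branches; this branch)]
Accessibility: w0Rw0, w0Rw1, w1Rw1
Branch closes: s and ¬s both at w1.
(One branch shown.) All branches close.

No, unsatisfiable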